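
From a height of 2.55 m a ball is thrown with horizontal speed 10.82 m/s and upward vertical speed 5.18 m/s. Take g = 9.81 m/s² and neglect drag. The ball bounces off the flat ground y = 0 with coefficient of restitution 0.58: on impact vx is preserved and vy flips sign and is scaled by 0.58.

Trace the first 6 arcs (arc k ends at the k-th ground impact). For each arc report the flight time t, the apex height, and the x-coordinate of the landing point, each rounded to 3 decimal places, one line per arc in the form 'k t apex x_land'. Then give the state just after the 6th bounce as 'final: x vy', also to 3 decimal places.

Arc 1: start y=2.550, vy=5.180 → t=1.422, apex=3.918, x_land=15.383, impact vy=-8.767
  bounce: vy ← 0.58·8.767 = 5.085
Arc 2: start y=0.000, vy=5.085 → t=1.037, apex=1.318, x_land=26.600, impact vy=-5.085
  bounce: vy ← 0.58·5.085 = 2.949
Arc 3: start y=0.000, vy=2.949 → t=0.601, apex=0.443, x_land=33.106, impact vy=-2.949
  bounce: vy ← 0.58·2.949 = 1.711
Arc 4: start y=0.000, vy=1.711 → t=0.349, apex=0.149, x_land=36.879, impact vy=-1.711
  bounce: vy ← 0.58·1.711 = 0.992
Arc 5: start y=0.000, vy=0.992 → t=0.202, apex=0.050, x_land=39.068, impact vy=-0.992
  bounce: vy ← 0.58·0.992 = 0.575
Arc 6: start y=0.000, vy=0.575 → t=0.117, apex=0.017, x_land=40.337, impact vy=-0.575
  bounce: vy ← 0.58·0.575 = 0.334

1 1.422 3.918 15.383
2 1.037 1.318 26.600
3 0.601 0.443 33.106
4 0.349 0.149 36.879
5 0.202 0.050 39.068
6 0.117 0.017 40.337
final: 40.337 0.334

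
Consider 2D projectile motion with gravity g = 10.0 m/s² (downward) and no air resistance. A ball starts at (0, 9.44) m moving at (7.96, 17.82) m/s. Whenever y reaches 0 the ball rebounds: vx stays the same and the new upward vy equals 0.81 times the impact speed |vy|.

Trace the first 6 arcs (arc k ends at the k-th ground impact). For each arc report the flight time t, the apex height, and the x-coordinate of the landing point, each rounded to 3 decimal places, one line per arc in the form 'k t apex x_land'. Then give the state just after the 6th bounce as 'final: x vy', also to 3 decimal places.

1 4.032 25.318 32.097
2 3.645 16.611 61.114
3 2.953 10.898 84.618
4 2.392 7.150 103.656
5 1.937 4.691 119.077
6 1.569 3.078 131.568
final: 131.568 6.355

Arc 1: start y=9.440, vy=17.820 → t=4.032, apex=25.318, x_land=32.097, impact vy=-22.502
  bounce: vy ← 0.81·22.502 = 18.227
Arc 2: start y=0.000, vy=18.227 → t=3.645, apex=16.611, x_land=61.114, impact vy=-18.227
  bounce: vy ← 0.81·18.227 = 14.764
Arc 3: start y=0.000, vy=14.764 → t=2.953, apex=10.898, x_land=84.618, impact vy=-14.764
  bounce: vy ← 0.81·14.764 = 11.959
Arc 4: start y=0.000, vy=11.959 → t=2.392, apex=7.150, x_land=103.656, impact vy=-11.959
  bounce: vy ← 0.81·11.959 = 9.686
Arc 5: start y=0.000, vy=9.686 → t=1.937, apex=4.691, x_land=119.077, impact vy=-9.686
  bounce: vy ← 0.81·9.686 = 7.846
Arc 6: start y=0.000, vy=7.846 → t=1.569, apex=3.078, x_land=131.568, impact vy=-7.846
  bounce: vy ← 0.81·7.846 = 6.355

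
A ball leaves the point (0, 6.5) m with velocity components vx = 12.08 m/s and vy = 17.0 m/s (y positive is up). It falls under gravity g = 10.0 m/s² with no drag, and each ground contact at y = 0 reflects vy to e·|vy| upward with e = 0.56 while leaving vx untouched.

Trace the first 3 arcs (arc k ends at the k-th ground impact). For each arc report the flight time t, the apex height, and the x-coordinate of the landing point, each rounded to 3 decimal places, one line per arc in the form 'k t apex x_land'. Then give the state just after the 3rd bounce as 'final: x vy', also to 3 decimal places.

1 3.747 20.950 45.263
2 2.293 6.570 72.958
3 1.284 2.060 88.466
final: 88.466 3.595

Arc 1: start y=6.500, vy=17.000 → t=3.747, apex=20.950, x_land=45.263, impact vy=-20.469
  bounce: vy ← 0.56·20.469 = 11.463
Arc 2: start y=0.000, vy=11.463 → t=2.293, apex=6.570, x_land=72.958, impact vy=-11.463
  bounce: vy ← 0.56·11.463 = 6.419
Arc 3: start y=0.000, vy=6.419 → t=1.284, apex=2.060, x_land=88.466, impact vy=-6.419
  bounce: vy ← 0.56·6.419 = 3.595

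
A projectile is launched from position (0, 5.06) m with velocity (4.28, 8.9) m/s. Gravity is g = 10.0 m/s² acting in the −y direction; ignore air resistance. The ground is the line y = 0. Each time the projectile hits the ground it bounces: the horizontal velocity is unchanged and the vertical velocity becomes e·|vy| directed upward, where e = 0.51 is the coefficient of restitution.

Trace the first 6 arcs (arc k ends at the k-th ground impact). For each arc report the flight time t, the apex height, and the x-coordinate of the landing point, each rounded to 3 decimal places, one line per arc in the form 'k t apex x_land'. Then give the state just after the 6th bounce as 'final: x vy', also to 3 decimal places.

Arc 1: start y=5.060, vy=8.900 → t=2.233, apex=9.021, x_land=9.558, impact vy=-13.432
  bounce: vy ← 0.51·13.432 = 6.850
Arc 2: start y=0.000, vy=6.850 → t=1.370, apex=2.346, x_land=15.422, impact vy=-6.850
  bounce: vy ← 0.51·6.850 = 3.494
Arc 3: start y=0.000, vy=3.494 → t=0.699, apex=0.610, x_land=18.412, impact vy=-3.494
  bounce: vy ← 0.51·3.494 = 1.782
Arc 4: start y=0.000, vy=1.782 → t=0.356, apex=0.159, x_land=19.937, impact vy=-1.782
  bounce: vy ← 0.51·1.782 = 0.909
Arc 5: start y=0.000, vy=0.909 → t=0.182, apex=0.041, x_land=20.715, impact vy=-0.909
  bounce: vy ← 0.51·0.909 = 0.463
Arc 6: start y=0.000, vy=0.463 → t=0.093, apex=0.011, x_land=21.112, impact vy=-0.463
  bounce: vy ← 0.51·0.463 = 0.236

1 2.233 9.021 9.558
2 1.370 2.346 15.422
3 0.699 0.610 18.412
4 0.356 0.159 19.937
5 0.182 0.041 20.715
6 0.093 0.011 21.112
final: 21.112 0.236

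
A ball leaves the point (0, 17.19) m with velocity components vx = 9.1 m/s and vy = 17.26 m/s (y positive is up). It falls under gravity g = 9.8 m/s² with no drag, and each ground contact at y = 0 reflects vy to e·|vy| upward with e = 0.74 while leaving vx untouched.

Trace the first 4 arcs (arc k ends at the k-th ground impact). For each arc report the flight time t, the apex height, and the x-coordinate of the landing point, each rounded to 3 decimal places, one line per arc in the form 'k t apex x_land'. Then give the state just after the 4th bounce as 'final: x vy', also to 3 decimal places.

Arc 1: start y=17.190, vy=17.260 → t=4.332, apex=32.389, x_land=39.423, impact vy=-25.196
  bounce: vy ← 0.74·25.196 = 18.645
Arc 2: start y=0.000, vy=18.645 → t=3.805, apex=17.736, x_land=74.050, impact vy=-18.645
  bounce: vy ← 0.74·18.645 = 13.797
Arc 3: start y=0.000, vy=13.797 → t=2.816, apex=9.712, x_land=99.673, impact vy=-13.797
  bounce: vy ← 0.74·13.797 = 10.210
Arc 4: start y=0.000, vy=10.210 → t=2.084, apex=5.319, x_land=118.634, impact vy=-10.210
  bounce: vy ← 0.74·10.210 = 7.555

1 4.332 32.389 39.423
2 3.805 17.736 74.050
3 2.816 9.712 99.673
4 2.084 5.319 118.634
final: 118.634 7.555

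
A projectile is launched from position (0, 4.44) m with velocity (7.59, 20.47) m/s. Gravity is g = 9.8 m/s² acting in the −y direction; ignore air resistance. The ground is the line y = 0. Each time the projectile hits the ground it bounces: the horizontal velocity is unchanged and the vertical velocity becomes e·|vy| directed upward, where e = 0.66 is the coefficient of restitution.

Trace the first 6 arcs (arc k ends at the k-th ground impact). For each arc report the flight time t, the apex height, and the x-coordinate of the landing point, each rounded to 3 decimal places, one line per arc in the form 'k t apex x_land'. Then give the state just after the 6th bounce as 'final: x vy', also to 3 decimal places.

Arc 1: start y=4.440, vy=20.470 → t=4.384, apex=25.819, x_land=33.276, impact vy=-22.495
  bounce: vy ← 0.66·22.495 = 14.847
Arc 2: start y=0.000, vy=14.847 → t=3.030, apex=11.247, x_land=56.274, impact vy=-14.847
  bounce: vy ← 0.66·14.847 = 9.799
Arc 3: start y=0.000, vy=9.799 → t=2.000, apex=4.899, x_land=71.452, impact vy=-9.799
  bounce: vy ← 0.66·9.799 = 6.467
Arc 4: start y=0.000, vy=6.467 → t=1.320, apex=2.134, x_land=81.470, impact vy=-6.467
  bounce: vy ← 0.66·6.467 = 4.268
Arc 5: start y=0.000, vy=4.268 → t=0.871, apex=0.930, x_land=88.082, impact vy=-4.268
  bounce: vy ← 0.66·4.268 = 2.817
Arc 6: start y=0.000, vy=2.817 → t=0.575, apex=0.405, x_land=92.446, impact vy=-2.817
  bounce: vy ← 0.66·2.817 = 1.859

1 4.384 25.819 33.276
2 3.030 11.247 56.274
3 2.000 4.899 71.452
4 1.320 2.134 81.470
5 0.871 0.930 88.082
6 0.575 0.405 92.446
final: 92.446 1.859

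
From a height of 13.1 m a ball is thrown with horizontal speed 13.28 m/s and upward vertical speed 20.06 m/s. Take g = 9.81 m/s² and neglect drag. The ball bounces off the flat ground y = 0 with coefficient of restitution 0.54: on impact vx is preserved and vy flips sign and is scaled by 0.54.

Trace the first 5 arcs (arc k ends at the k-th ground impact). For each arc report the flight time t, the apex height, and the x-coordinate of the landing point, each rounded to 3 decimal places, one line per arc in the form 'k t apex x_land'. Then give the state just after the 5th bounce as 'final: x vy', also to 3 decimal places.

Arc 1: start y=13.100, vy=20.060 → t=4.663, apex=33.610, x_land=61.918, impact vy=-25.679
  bounce: vy ← 0.54·25.679 = 13.867
Arc 2: start y=0.000, vy=13.867 → t=2.827, apex=9.801, x_land=99.462, impact vy=-13.867
  bounce: vy ← 0.54·13.867 = 7.488
Arc 3: start y=0.000, vy=7.488 → t=1.527, apex=2.858, x_land=119.735, impact vy=-7.488
  bounce: vy ← 0.54·7.488 = 4.044
Arc 4: start y=0.000, vy=4.044 → t=0.824, apex=0.833, x_land=130.683, impact vy=-4.044
  bounce: vy ← 0.54·4.044 = 2.184
Arc 5: start y=0.000, vy=2.184 → t=0.445, apex=0.243, x_land=136.595, impact vy=-2.184
  bounce: vy ← 0.54·2.184 = 1.179

1 4.663 33.610 61.918
2 2.827 9.801 99.462
3 1.527 2.858 119.735
4 0.824 0.833 130.683
5 0.445 0.243 136.595
final: 136.595 1.179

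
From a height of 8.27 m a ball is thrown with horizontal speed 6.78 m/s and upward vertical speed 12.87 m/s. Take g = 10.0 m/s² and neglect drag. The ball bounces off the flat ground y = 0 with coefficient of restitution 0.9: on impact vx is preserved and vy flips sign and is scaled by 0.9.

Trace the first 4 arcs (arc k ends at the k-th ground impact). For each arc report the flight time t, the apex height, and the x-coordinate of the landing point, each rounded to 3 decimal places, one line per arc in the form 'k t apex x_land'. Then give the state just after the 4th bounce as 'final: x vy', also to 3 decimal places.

1 3.106 16.552 21.062
2 3.275 13.407 43.266
3 2.947 10.860 63.250
4 2.653 8.796 81.236
final: 81.236 11.937

Arc 1: start y=8.270, vy=12.870 → t=3.106, apex=16.552, x_land=21.062, impact vy=-18.194
  bounce: vy ← 0.9·18.194 = 16.375
Arc 2: start y=0.000, vy=16.375 → t=3.275, apex=13.407, x_land=43.266, impact vy=-16.375
  bounce: vy ← 0.9·16.375 = 14.737
Arc 3: start y=0.000, vy=14.737 → t=2.947, apex=10.860, x_land=63.250, impact vy=-14.737
  bounce: vy ← 0.9·14.737 = 13.264
Arc 4: start y=0.000, vy=13.264 → t=2.653, apex=8.796, x_land=81.236, impact vy=-13.264
  bounce: vy ← 0.9·13.264 = 11.937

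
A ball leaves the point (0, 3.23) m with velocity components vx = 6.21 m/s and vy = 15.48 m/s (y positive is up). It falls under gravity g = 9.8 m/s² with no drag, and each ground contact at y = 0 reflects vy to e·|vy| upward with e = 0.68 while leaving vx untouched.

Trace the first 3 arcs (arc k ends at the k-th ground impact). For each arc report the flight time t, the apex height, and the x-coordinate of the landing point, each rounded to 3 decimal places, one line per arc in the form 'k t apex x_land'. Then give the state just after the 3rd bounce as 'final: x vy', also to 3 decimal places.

Arc 1: start y=3.230, vy=15.480 → t=3.356, apex=15.456, x_land=20.838, impact vy=-17.405
  bounce: vy ← 0.68·17.405 = 11.835
Arc 2: start y=0.000, vy=11.835 → t=2.415, apex=7.147, x_land=35.838, impact vy=-11.835
  bounce: vy ← 0.68·11.835 = 8.048
Arc 3: start y=0.000, vy=8.048 → t=1.642, apex=3.305, x_land=46.038, impact vy=-8.048
  bounce: vy ← 0.68·8.048 = 5.473

1 3.356 15.456 20.838
2 2.415 7.147 35.838
3 1.642 3.305 46.038
final: 46.038 5.473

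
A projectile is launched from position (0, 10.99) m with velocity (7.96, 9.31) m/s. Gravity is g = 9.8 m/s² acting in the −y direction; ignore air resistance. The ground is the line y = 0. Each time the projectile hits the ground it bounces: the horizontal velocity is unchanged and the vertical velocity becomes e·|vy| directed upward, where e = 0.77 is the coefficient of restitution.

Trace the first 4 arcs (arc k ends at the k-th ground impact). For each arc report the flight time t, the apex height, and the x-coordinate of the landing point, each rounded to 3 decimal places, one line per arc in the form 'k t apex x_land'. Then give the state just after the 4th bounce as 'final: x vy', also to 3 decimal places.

Arc 1: start y=10.990, vy=9.310 → t=2.724, apex=15.412, x_land=21.679, impact vy=-17.380
  bounce: vy ← 0.77·17.380 = 13.383
Arc 2: start y=0.000, vy=13.383 → t=2.731, apex=9.138, x_land=43.420, impact vy=-13.383
  bounce: vy ← 0.77·13.383 = 10.305
Arc 3: start y=0.000, vy=10.305 → t=2.103, apex=5.418, x_land=60.160, impact vy=-10.305
  bounce: vy ← 0.77·10.305 = 7.935
Arc 4: start y=0.000, vy=7.935 → t=1.619, apex=3.212, x_land=73.050, impact vy=-7.935
  bounce: vy ← 0.77·7.935 = 6.110

1 2.724 15.412 21.679
2 2.731 9.138 43.420
3 2.103 5.418 60.160
4 1.619 3.212 73.050
final: 73.050 6.110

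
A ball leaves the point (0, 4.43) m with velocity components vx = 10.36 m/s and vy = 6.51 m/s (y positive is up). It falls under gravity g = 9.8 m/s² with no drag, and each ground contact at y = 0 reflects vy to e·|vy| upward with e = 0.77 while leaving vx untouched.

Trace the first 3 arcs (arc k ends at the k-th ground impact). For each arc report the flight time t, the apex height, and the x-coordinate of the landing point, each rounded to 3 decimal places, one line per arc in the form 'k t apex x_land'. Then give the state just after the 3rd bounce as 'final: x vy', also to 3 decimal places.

Arc 1: start y=4.430, vy=6.510 → t=1.824, apex=6.592, x_land=18.899, impact vy=-11.367
  bounce: vy ← 0.77·11.367 = 8.753
Arc 2: start y=0.000, vy=8.753 → t=1.786, apex=3.909, x_land=37.404, impact vy=-8.753
  bounce: vy ← 0.77·8.753 = 6.739
Arc 3: start y=0.000, vy=6.739 → t=1.375, apex=2.317, x_land=51.653, impact vy=-6.739
  bounce: vy ← 0.77·6.739 = 5.189

1 1.824 6.592 18.899
2 1.786 3.909 37.404
3 1.375 2.317 51.653
final: 51.653 5.189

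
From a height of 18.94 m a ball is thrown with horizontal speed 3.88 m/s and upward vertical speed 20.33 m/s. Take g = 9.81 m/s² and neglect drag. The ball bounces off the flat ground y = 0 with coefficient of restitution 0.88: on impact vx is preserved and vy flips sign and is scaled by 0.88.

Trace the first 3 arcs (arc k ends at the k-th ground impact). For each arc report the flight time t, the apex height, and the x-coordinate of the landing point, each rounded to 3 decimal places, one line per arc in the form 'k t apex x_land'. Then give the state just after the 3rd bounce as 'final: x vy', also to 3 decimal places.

1 4.928 40.006 19.122
2 5.026 30.980 38.624
3 4.423 23.991 55.786
final: 55.786 19.092

Arc 1: start y=18.940, vy=20.330 → t=4.928, apex=40.006, x_land=19.122, impact vy=-28.016
  bounce: vy ← 0.88·28.016 = 24.654
Arc 2: start y=0.000, vy=24.654 → t=5.026, apex=30.980, x_land=38.624, impact vy=-24.654
  bounce: vy ← 0.88·24.654 = 21.696
Arc 3: start y=0.000, vy=21.696 → t=4.423, apex=23.991, x_land=55.786, impact vy=-21.696
  bounce: vy ← 0.88·21.696 = 19.092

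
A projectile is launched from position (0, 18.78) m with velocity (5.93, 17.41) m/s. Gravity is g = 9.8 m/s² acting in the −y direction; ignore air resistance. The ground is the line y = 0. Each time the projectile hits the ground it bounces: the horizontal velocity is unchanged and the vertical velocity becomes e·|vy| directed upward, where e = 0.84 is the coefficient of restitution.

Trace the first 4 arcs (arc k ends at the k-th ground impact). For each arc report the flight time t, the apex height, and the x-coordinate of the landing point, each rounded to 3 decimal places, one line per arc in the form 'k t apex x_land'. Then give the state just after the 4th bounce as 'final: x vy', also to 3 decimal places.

1 4.420 34.245 26.211
2 4.441 24.163 52.548
3 3.731 17.049 74.671
4 3.134 12.030 93.254
final: 93.254 12.899

Arc 1: start y=18.780, vy=17.410 → t=4.420, apex=34.245, x_land=26.211, impact vy=-25.907
  bounce: vy ← 0.84·25.907 = 21.762
Arc 2: start y=0.000, vy=21.762 → t=4.441, apex=24.163, x_land=52.548, impact vy=-21.762
  bounce: vy ← 0.84·21.762 = 18.280
Arc 3: start y=0.000, vy=18.280 → t=3.731, apex=17.049, x_land=74.671, impact vy=-18.280
  bounce: vy ← 0.84·18.280 = 15.355
Arc 4: start y=0.000, vy=15.355 → t=3.134, apex=12.030, x_land=93.254, impact vy=-15.355
  bounce: vy ← 0.84·15.355 = 12.899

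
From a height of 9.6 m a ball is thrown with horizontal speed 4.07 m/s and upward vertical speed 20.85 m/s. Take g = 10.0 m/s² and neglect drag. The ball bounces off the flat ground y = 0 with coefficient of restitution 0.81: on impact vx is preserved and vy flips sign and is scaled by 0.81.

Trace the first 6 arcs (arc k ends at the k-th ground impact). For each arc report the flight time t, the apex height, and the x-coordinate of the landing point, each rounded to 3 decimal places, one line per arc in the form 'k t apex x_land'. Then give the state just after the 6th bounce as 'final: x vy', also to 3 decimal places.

1 4.588 31.336 18.675
2 4.056 20.560 35.181
3 3.285 13.489 48.551
4 2.661 8.850 59.381
5 2.155 5.807 68.153
6 1.746 3.810 75.258
final: 75.258 7.070

Arc 1: start y=9.600, vy=20.850 → t=4.588, apex=31.336, x_land=18.675, impact vy=-25.034
  bounce: vy ← 0.81·25.034 = 20.278
Arc 2: start y=0.000, vy=20.278 → t=4.056, apex=20.560, x_land=35.181, impact vy=-20.278
  bounce: vy ← 0.81·20.278 = 16.425
Arc 3: start y=0.000, vy=16.425 → t=3.285, apex=13.489, x_land=48.551, impact vy=-16.425
  bounce: vy ← 0.81·16.425 = 13.304
Arc 4: start y=0.000, vy=13.304 → t=2.661, apex=8.850, x_land=59.381, impact vy=-13.304
  bounce: vy ← 0.81·13.304 = 10.776
Arc 5: start y=0.000, vy=10.776 → t=2.155, apex=5.807, x_land=68.153, impact vy=-10.776
  bounce: vy ← 0.81·10.776 = 8.729
Arc 6: start y=0.000, vy=8.729 → t=1.746, apex=3.810, x_land=75.258, impact vy=-8.729
  bounce: vy ← 0.81·8.729 = 7.070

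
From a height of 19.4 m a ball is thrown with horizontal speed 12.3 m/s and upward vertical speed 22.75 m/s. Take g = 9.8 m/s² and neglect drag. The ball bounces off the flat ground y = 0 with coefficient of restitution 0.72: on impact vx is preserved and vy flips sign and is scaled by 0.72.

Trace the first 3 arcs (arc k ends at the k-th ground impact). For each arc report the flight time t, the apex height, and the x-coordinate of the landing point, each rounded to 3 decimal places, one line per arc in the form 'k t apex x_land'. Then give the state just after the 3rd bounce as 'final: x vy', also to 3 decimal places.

Arc 1: start y=19.400, vy=22.750 → t=5.379, apex=45.806, x_land=66.161, impact vy=-29.963
  bounce: vy ← 0.72·29.963 = 21.574
Arc 2: start y=0.000, vy=21.574 → t=4.403, apex=23.746, x_land=120.315, impact vy=-21.574
  bounce: vy ← 0.72·21.574 = 15.533
Arc 3: start y=0.000, vy=15.533 → t=3.170, apex=12.310, x_land=159.306, impact vy=-15.533
  bounce: vy ← 0.72·15.533 = 11.184

1 5.379 45.806 66.161
2 4.403 23.746 120.315
3 3.170 12.310 159.306
final: 159.306 11.184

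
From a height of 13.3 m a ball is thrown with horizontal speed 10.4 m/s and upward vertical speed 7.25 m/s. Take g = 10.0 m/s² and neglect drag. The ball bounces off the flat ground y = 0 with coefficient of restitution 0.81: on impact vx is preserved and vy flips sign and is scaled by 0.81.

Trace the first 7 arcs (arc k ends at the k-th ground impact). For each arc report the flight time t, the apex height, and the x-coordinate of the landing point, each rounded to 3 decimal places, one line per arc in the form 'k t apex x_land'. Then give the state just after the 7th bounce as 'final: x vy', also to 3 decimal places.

Arc 1: start y=13.300, vy=7.250 → t=2.510, apex=15.928, x_land=26.102, impact vy=-17.848
  bounce: vy ← 0.81·17.848 = 14.457
Arc 2: start y=0.000, vy=14.457 → t=2.891, apex=10.450, x_land=56.173, impact vy=-14.457
  bounce: vy ← 0.81·14.457 = 11.710
Arc 3: start y=0.000, vy=11.710 → t=2.342, apex=6.857, x_land=80.530, impact vy=-11.710
  bounce: vy ← 0.81·11.710 = 9.485
Arc 4: start y=0.000, vy=9.485 → t=1.897, apex=4.499, x_land=100.260, impact vy=-9.485
  bounce: vy ← 0.81·9.485 = 7.683
Arc 5: start y=0.000, vy=7.683 → t=1.537, apex=2.952, x_land=116.241, impact vy=-7.683
  bounce: vy ← 0.81·7.683 = 6.223
Arc 6: start y=0.000, vy=6.223 → t=1.245, apex=1.936, x_land=129.185, impact vy=-6.223
  bounce: vy ← 0.81·6.223 = 5.041
Arc 7: start y=0.000, vy=5.041 → t=1.008, apex=1.271, x_land=139.670, impact vy=-5.041
  bounce: vy ← 0.81·5.041 = 4.083

1 2.510 15.928 26.102
2 2.891 10.450 56.173
3 2.342 6.857 80.530
4 1.897 4.499 100.260
5 1.537 2.952 116.241
6 1.245 1.936 129.185
7 1.008 1.271 139.670
final: 139.670 4.083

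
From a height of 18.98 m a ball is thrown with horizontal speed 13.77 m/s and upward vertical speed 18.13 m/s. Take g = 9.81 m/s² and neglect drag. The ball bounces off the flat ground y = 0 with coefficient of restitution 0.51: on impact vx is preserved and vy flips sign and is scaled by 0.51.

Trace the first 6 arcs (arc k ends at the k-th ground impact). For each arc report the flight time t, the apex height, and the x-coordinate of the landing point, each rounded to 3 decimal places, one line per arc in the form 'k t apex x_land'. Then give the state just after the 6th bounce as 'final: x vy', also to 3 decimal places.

Arc 1: start y=18.980, vy=18.130 → t=4.547, apex=35.733, x_land=62.615, impact vy=-26.478
  bounce: vy ← 0.51·26.478 = 13.504
Arc 2: start y=0.000, vy=13.504 → t=2.753, apex=9.294, x_land=100.525, impact vy=-13.504
  bounce: vy ← 0.51·13.504 = 6.887
Arc 3: start y=0.000, vy=6.887 → t=1.404, apex=2.417, x_land=119.859, impact vy=-6.887
  bounce: vy ← 0.51·6.887 = 3.512
Arc 4: start y=0.000, vy=3.512 → t=0.716, apex=0.629, x_land=129.719, impact vy=-3.512
  bounce: vy ← 0.51·3.512 = 1.791
Arc 5: start y=0.000, vy=1.791 → t=0.365, apex=0.164, x_land=134.748, impact vy=-1.791
  bounce: vy ← 0.51·1.791 = 0.914
Arc 6: start y=0.000, vy=0.914 → t=0.186, apex=0.043, x_land=137.312, impact vy=-0.914
  bounce: vy ← 0.51·0.914 = 0.466

1 4.547 35.733 62.615
2 2.753 9.294 100.525
3 1.404 2.417 119.859
4 0.716 0.629 129.719
5 0.365 0.164 134.748
6 0.186 0.043 137.312
final: 137.312 0.466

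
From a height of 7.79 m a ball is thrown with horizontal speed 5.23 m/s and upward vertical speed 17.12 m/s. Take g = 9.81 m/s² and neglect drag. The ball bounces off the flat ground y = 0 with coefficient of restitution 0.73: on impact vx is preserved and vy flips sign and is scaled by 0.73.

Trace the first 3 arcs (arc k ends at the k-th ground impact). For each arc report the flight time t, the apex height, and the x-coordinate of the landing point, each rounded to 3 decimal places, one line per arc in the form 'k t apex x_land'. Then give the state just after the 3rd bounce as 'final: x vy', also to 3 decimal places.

1 3.898 22.729 20.385
2 3.143 12.112 36.822
3 2.294 6.455 48.821
final: 48.821 8.215

Arc 1: start y=7.790, vy=17.120 → t=3.898, apex=22.729, x_land=20.385, impact vy=-21.117
  bounce: vy ← 0.73·21.117 = 15.416
Arc 2: start y=0.000, vy=15.416 → t=3.143, apex=12.112, x_land=36.822, impact vy=-15.416
  bounce: vy ← 0.73·15.416 = 11.253
Arc 3: start y=0.000, vy=11.253 → t=2.294, apex=6.455, x_land=48.821, impact vy=-11.253
  bounce: vy ← 0.73·11.253 = 8.215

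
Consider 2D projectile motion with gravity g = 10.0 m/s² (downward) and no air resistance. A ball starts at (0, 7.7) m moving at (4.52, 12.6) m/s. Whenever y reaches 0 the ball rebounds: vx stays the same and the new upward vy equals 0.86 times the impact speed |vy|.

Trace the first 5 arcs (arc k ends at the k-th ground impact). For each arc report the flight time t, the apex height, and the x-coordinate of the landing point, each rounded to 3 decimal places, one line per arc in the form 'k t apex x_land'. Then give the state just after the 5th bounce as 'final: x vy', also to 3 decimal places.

Arc 1: start y=7.700, vy=12.600 → t=3.029, apex=15.638, x_land=13.689, impact vy=-17.685
  bounce: vy ← 0.86·17.685 = 15.209
Arc 2: start y=0.000, vy=15.209 → t=3.042, apex=11.566, x_land=27.438, impact vy=-15.209
  bounce: vy ← 0.86·15.209 = 13.080
Arc 3: start y=0.000, vy=13.080 → t=2.616, apex=8.554, x_land=39.262, impact vy=-13.080
  bounce: vy ← 0.86·13.080 = 11.249
Arc 4: start y=0.000, vy=11.249 → t=2.250, apex=6.327, x_land=49.431, impact vy=-11.249
  bounce: vy ← 0.86·11.249 = 9.674
Arc 5: start y=0.000, vy=9.674 → t=1.935, apex=4.679, x_land=58.176, impact vy=-9.674
  bounce: vy ← 0.86·9.674 = 8.320

1 3.029 15.638 13.689
2 3.042 11.566 27.438
3 2.616 8.554 39.262
4 2.250 6.327 49.431
5 1.935 4.679 58.176
final: 58.176 8.320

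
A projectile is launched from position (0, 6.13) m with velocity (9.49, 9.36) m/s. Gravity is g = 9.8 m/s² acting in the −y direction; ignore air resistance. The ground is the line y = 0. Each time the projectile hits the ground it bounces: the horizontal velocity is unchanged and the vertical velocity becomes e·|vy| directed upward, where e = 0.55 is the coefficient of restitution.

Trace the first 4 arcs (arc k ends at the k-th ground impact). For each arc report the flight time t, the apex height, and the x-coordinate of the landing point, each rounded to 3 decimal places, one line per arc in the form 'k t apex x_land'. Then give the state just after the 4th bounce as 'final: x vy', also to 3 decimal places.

1 2.426 10.600 23.022
2 1.618 3.206 38.375
3 0.890 0.970 46.820
4 0.489 0.293 51.464
final: 51.464 1.319

Arc 1: start y=6.130, vy=9.360 → t=2.426, apex=10.600, x_land=23.022, impact vy=-14.414
  bounce: vy ← 0.55·14.414 = 7.928
Arc 2: start y=0.000, vy=7.928 → t=1.618, apex=3.206, x_land=38.375, impact vy=-7.928
  bounce: vy ← 0.55·7.928 = 4.360
Arc 3: start y=0.000, vy=4.360 → t=0.890, apex=0.970, x_land=46.820, impact vy=-4.360
  bounce: vy ← 0.55·4.360 = 2.398
Arc 4: start y=0.000, vy=2.398 → t=0.489, apex=0.293, x_land=51.464, impact vy=-2.398
  bounce: vy ← 0.55·2.398 = 1.319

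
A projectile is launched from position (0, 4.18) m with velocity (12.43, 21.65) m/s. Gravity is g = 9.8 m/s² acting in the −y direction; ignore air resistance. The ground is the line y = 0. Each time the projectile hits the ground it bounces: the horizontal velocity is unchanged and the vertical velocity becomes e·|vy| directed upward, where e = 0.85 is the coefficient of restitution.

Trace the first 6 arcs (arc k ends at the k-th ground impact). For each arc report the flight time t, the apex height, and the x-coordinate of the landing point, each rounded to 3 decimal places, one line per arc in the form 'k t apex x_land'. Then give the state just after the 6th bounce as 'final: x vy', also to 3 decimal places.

Arc 1: start y=4.180, vy=21.650 → t=4.604, apex=28.094, x_land=57.224, impact vy=-23.466
  bounce: vy ← 0.85·23.466 = 19.946
Arc 2: start y=0.000, vy=19.946 → t=4.071, apex=20.298, x_land=107.821, impact vy=-19.946
  bounce: vy ← 0.85·19.946 = 16.954
Arc 3: start y=0.000, vy=16.954 → t=3.460, apex=14.665, x_land=150.830, impact vy=-16.954
  bounce: vy ← 0.85·16.954 = 14.411
Arc 4: start y=0.000, vy=14.411 → t=2.941, apex=10.596, x_land=187.387, impact vy=-14.411
  bounce: vy ← 0.85·14.411 = 12.249
Arc 5: start y=0.000, vy=12.249 → t=2.500, apex=7.655, x_land=218.460, impact vy=-12.249
  bounce: vy ← 0.85·12.249 = 10.412
Arc 6: start y=0.000, vy=10.412 → t=2.125, apex=5.531, x_land=244.872, impact vy=-10.412
  bounce: vy ← 0.85·10.412 = 8.850

1 4.604 28.094 57.224
2 4.071 20.298 107.821
3 3.460 14.665 150.830
4 2.941 10.596 187.387
5 2.500 7.655 218.460
6 2.125 5.531 244.872
final: 244.872 8.850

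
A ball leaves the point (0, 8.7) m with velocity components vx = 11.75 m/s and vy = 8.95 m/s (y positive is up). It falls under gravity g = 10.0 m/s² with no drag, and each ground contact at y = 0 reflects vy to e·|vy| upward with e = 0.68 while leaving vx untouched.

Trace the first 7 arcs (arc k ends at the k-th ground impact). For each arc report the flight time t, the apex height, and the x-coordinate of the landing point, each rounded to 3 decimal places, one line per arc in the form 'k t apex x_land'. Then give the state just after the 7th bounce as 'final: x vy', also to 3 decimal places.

Arc 1: start y=8.700, vy=8.950 → t=2.489, apex=12.705, x_land=29.246, impact vy=-15.941
  bounce: vy ← 0.68·15.941 = 10.840
Arc 2: start y=0.000, vy=10.840 → t=2.168, apex=5.875, x_land=54.720, impact vy=-10.840
  bounce: vy ← 0.68·10.840 = 7.371
Arc 3: start y=0.000, vy=7.371 → t=1.474, apex=2.717, x_land=72.041, impact vy=-7.371
  bounce: vy ← 0.68·7.371 = 5.012
Arc 4: start y=0.000, vy=5.012 → t=1.002, apex=1.256, x_land=83.820, impact vy=-5.012
  bounce: vy ← 0.68·5.012 = 3.408
Arc 5: start y=0.000, vy=3.408 → t=0.682, apex=0.581, x_land=91.829, impact vy=-3.408
  bounce: vy ← 0.68·3.408 = 2.318
Arc 6: start y=0.000, vy=2.318 → t=0.464, apex=0.269, x_land=97.276, impact vy=-2.318
  bounce: vy ← 0.68·2.318 = 1.576
Arc 7: start y=0.000, vy=1.576 → t=0.315, apex=0.124, x_land=100.980, impact vy=-1.576
  bounce: vy ← 0.68·1.576 = 1.072

1 2.489 12.705 29.246
2 2.168 5.875 54.720
3 1.474 2.717 72.041
4 1.002 1.256 83.820
5 0.682 0.581 91.829
6 0.464 0.269 97.276
7 0.315 0.124 100.980
final: 100.980 1.072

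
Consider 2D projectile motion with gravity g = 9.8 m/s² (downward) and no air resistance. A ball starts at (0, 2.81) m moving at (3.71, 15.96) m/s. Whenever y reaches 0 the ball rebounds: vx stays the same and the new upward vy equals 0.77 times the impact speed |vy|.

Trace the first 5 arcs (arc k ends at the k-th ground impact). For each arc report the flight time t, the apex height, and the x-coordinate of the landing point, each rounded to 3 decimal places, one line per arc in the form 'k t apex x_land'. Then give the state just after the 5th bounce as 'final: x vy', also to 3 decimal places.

Arc 1: start y=2.810, vy=15.960 → t=3.425, apex=15.806, x_land=12.705, impact vy=-17.601
  bounce: vy ← 0.77·17.601 = 13.553
Arc 2: start y=0.000, vy=13.553 → t=2.766, apex=9.371, x_land=22.967, impact vy=-13.553
  bounce: vy ← 0.77·13.553 = 10.436
Arc 3: start y=0.000, vy=10.436 → t=2.130, apex=5.556, x_land=30.868, impact vy=-10.436
  bounce: vy ← 0.77·10.436 = 8.035
Arc 4: start y=0.000, vy=8.035 → t=1.640, apex=3.294, x_land=36.952, impact vy=-8.035
  bounce: vy ← 0.77·8.035 = 6.187
Arc 5: start y=0.000, vy=6.187 → t=1.263, apex=1.953, x_land=41.637, impact vy=-6.187
  bounce: vy ← 0.77·6.187 = 4.764

1 3.425 15.806 12.705
2 2.766 9.371 22.967
3 2.130 5.556 30.868
4 1.640 3.294 36.952
5 1.263 1.953 41.637
final: 41.637 4.764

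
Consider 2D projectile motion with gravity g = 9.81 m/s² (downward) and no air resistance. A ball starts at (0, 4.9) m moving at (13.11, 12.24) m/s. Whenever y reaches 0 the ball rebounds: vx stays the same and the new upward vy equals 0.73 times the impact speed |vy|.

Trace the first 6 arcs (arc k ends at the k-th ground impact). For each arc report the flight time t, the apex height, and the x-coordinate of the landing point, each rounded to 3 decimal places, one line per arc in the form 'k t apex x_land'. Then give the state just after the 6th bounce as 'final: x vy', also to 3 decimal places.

Arc 1: start y=4.900, vy=12.240 → t=2.846, apex=12.536, x_land=37.316, impact vy=-15.683
  bounce: vy ← 0.73·15.683 = 11.449
Arc 2: start y=0.000, vy=11.449 → t=2.334, apex=6.680, x_land=67.916, impact vy=-11.449
  bounce: vy ← 0.73·11.449 = 8.357
Arc 3: start y=0.000, vy=8.357 → t=1.704, apex=3.560, x_land=90.253, impact vy=-8.357
  bounce: vy ← 0.73·8.357 = 6.101
Arc 4: start y=0.000, vy=6.101 → t=1.244, apex=1.897, x_land=106.560, impact vy=-6.101
  bounce: vy ← 0.73·6.101 = 4.454
Arc 5: start y=0.000, vy=4.454 → t=0.908, apex=1.011, x_land=118.463, impact vy=-4.454
  bounce: vy ← 0.73·4.454 = 3.251
Arc 6: start y=0.000, vy=3.251 → t=0.663, apex=0.539, x_land=127.153, impact vy=-3.251
  bounce: vy ← 0.73·3.251 = 2.373

1 2.846 12.536 37.316
2 2.334 6.680 67.916
3 1.704 3.560 90.253
4 1.244 1.897 106.560
5 0.908 1.011 118.463
6 0.663 0.539 127.153
final: 127.153 2.373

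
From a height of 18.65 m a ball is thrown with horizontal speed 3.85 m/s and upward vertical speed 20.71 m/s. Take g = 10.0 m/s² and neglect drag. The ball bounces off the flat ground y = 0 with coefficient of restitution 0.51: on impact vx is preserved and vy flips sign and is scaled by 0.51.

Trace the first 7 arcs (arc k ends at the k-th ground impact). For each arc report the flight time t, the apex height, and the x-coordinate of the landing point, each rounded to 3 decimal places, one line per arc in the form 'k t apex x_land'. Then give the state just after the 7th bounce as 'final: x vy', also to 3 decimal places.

Arc 1: start y=18.650, vy=20.710 → t=4.903, apex=40.095, x_land=18.876, impact vy=-28.318
  bounce: vy ← 0.51·28.318 = 14.442
Arc 2: start y=0.000, vy=14.442 → t=2.888, apex=10.429, x_land=29.996, impact vy=-14.442
  bounce: vy ← 0.51·14.442 = 7.365
Arc 3: start y=0.000, vy=7.365 → t=1.473, apex=2.713, x_land=35.668, impact vy=-7.365
  bounce: vy ← 0.51·7.365 = 3.756
Arc 4: start y=0.000, vy=3.756 → t=0.751, apex=0.706, x_land=38.560, impact vy=-3.756
  bounce: vy ← 0.51·3.756 = 1.916
Arc 5: start y=0.000, vy=1.916 → t=0.383, apex=0.184, x_land=40.035, impact vy=-1.916
  bounce: vy ← 0.51·1.916 = 0.977
Arc 6: start y=0.000, vy=0.977 → t=0.195, apex=0.048, x_land=40.788, impact vy=-0.977
  bounce: vy ← 0.51·0.977 = 0.498
Arc 7: start y=0.000, vy=0.498 → t=0.100, apex=0.012, x_land=41.171, impact vy=-0.498
  bounce: vy ← 0.51·0.498 = 0.254

1 4.903 40.095 18.876
2 2.888 10.429 29.996
3 1.473 2.713 35.668
4 0.751 0.706 38.560
5 0.383 0.184 40.035
6 0.195 0.048 40.788
7 0.100 0.012 41.171
final: 41.171 0.254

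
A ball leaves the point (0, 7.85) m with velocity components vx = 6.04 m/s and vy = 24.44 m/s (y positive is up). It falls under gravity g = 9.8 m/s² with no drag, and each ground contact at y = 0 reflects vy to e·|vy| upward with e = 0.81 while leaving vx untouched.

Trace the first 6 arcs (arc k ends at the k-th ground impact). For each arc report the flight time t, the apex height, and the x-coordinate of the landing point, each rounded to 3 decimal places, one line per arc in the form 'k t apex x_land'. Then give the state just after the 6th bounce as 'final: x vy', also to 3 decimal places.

Arc 1: start y=7.850, vy=24.440 → t=5.291, apex=38.325, x_land=31.955, impact vy=-27.408
  bounce: vy ← 0.81·27.408 = 22.200
Arc 2: start y=0.000, vy=22.200 → t=4.531, apex=25.145, x_land=59.320, impact vy=-22.200
  bounce: vy ← 0.81·22.200 = 17.982
Arc 3: start y=0.000, vy=17.982 → t=3.670, apex=16.498, x_land=81.486, impact vy=-17.982
  bounce: vy ← 0.81·17.982 = 14.565
Arc 4: start y=0.000, vy=14.565 → t=2.973, apex=10.824, x_land=99.440, impact vy=-14.565
  bounce: vy ← 0.81·14.565 = 11.798
Arc 5: start y=0.000, vy=11.798 → t=2.408, apex=7.102, x_land=113.983, impact vy=-11.798
  bounce: vy ← 0.81·11.798 = 9.556
Arc 6: start y=0.000, vy=9.556 → t=1.950, apex=4.659, x_land=125.763, impact vy=-9.556
  bounce: vy ← 0.81·9.556 = 7.741

1 5.291 38.325 31.955
2 4.531 25.145 59.320
3 3.670 16.498 81.486
4 2.973 10.824 99.440
5 2.408 7.102 113.983
6 1.950 4.659 125.763
final: 125.763 7.741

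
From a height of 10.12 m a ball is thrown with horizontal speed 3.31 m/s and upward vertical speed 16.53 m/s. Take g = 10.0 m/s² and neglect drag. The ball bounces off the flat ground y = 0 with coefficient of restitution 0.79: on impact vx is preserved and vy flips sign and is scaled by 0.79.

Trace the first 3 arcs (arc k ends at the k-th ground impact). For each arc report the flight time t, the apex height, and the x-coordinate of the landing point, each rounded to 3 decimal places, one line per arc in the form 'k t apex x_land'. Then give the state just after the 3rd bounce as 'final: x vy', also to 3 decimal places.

1 3.834 23.782 12.690
2 3.446 14.842 24.096
3 2.722 9.263 33.107
final: 33.107 10.753

Arc 1: start y=10.120, vy=16.530 → t=3.834, apex=23.782, x_land=12.690, impact vy=-21.809
  bounce: vy ← 0.79·21.809 = 17.229
Arc 2: start y=0.000, vy=17.229 → t=3.446, apex=14.842, x_land=24.096, impact vy=-17.229
  bounce: vy ← 0.79·17.229 = 13.611
Arc 3: start y=0.000, vy=13.611 → t=2.722, apex=9.263, x_land=33.107, impact vy=-13.611
  bounce: vy ← 0.79·13.611 = 10.753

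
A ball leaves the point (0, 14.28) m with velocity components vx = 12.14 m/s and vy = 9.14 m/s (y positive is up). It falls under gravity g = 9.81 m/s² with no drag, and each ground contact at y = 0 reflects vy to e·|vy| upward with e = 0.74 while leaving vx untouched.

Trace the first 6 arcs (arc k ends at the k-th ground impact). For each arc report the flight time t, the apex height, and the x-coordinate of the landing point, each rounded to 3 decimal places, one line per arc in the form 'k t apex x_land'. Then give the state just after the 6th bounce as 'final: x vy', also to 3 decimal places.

1 2.876 18.538 34.912
2 2.877 10.151 69.841
3 2.129 5.559 95.689
4 1.576 3.044 114.816
5 1.166 1.667 128.970
6 0.863 0.913 139.445
final: 139.445 3.132

Arc 1: start y=14.280, vy=9.140 → t=2.876, apex=18.538, x_land=34.912, impact vy=-19.071
  bounce: vy ← 0.74·19.071 = 14.113
Arc 2: start y=0.000, vy=14.113 → t=2.877, apex=10.151, x_land=69.841, impact vy=-14.113
  bounce: vy ← 0.74·14.113 = 10.443
Arc 3: start y=0.000, vy=10.443 → t=2.129, apex=5.559, x_land=95.689, impact vy=-10.443
  bounce: vy ← 0.74·10.443 = 7.728
Arc 4: start y=0.000, vy=7.728 → t=1.576, apex=3.044, x_land=114.816, impact vy=-7.728
  bounce: vy ← 0.74·7.728 = 5.719
Arc 5: start y=0.000, vy=5.719 → t=1.166, apex=1.667, x_land=128.970, impact vy=-5.719
  bounce: vy ← 0.74·5.719 = 4.232
Arc 6: start y=0.000, vy=4.232 → t=0.863, apex=0.913, x_land=139.445, impact vy=-4.232
  bounce: vy ← 0.74·4.232 = 3.132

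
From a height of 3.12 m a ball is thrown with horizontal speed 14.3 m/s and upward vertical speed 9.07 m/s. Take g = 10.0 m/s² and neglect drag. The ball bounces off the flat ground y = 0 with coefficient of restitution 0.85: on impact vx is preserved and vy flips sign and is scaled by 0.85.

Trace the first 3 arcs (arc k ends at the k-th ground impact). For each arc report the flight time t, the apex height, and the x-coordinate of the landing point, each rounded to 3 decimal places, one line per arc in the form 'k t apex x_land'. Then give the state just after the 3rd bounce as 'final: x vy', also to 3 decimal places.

Arc 1: start y=3.120, vy=9.070 → t=2.110, apex=7.233, x_land=30.170, impact vy=-12.028
  bounce: vy ← 0.85·12.028 = 10.224
Arc 2: start y=0.000, vy=10.224 → t=2.045, apex=5.226, x_land=59.409, impact vy=-10.224
  bounce: vy ← 0.85·10.224 = 8.690
Arc 3: start y=0.000, vy=8.690 → t=1.738, apex=3.776, x_land=84.262, impact vy=-8.690
  bounce: vy ← 0.85·8.690 = 7.386

1 2.110 7.233 30.170
2 2.045 5.226 59.409
3 1.738 3.776 84.262
final: 84.262 7.386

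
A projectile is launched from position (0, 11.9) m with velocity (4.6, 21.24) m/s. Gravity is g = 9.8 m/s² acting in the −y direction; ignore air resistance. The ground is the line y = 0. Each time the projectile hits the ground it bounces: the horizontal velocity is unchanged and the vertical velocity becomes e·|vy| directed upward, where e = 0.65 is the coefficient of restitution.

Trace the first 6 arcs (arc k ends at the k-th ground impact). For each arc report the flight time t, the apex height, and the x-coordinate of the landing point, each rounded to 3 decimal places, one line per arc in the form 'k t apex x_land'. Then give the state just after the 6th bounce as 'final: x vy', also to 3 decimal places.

Arc 1: start y=11.900, vy=21.240 → t=4.837, apex=34.917, x_land=22.249, impact vy=-26.161
  bounce: vy ← 0.65·26.161 = 17.004
Arc 2: start y=0.000, vy=17.004 → t=3.470, apex=14.753, x_land=38.213, impact vy=-17.004
  bounce: vy ← 0.65·17.004 = 11.053
Arc 3: start y=0.000, vy=11.053 → t=2.256, apex=6.233, x_land=48.589, impact vy=-11.053
  bounce: vy ← 0.65·11.053 = 7.184
Arc 4: start y=0.000, vy=7.184 → t=1.466, apex=2.633, x_land=55.333, impact vy=-7.184
  bounce: vy ← 0.65·7.184 = 4.670
Arc 5: start y=0.000, vy=4.670 → t=0.953, apex=1.113, x_land=59.717, impact vy=-4.670
  bounce: vy ← 0.65·4.670 = 3.035
Arc 6: start y=0.000, vy=3.035 → t=0.619, apex=0.470, x_land=62.567, impact vy=-3.035
  bounce: vy ← 0.65·3.035 = 1.973

1 4.837 34.917 22.249
2 3.470 14.753 38.213
3 2.256 6.233 48.589
4 1.466 2.633 55.333
5 0.953 1.113 59.717
6 0.619 0.470 62.567
final: 62.567 1.973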